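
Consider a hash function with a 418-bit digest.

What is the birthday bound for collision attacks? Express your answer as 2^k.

Step 1: The birthday paradox gives collision probability ~50% after sqrt(2^n) = 2^(n/2) hashes.
Step 2: For 418-bit output: 2^(418/2) = 2^209.
Step 3: Approximately 2^209 hash computations needed.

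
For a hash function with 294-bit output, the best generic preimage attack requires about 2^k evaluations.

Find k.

Step 1: The hash has a 294-bit output.
Step 2: Preimage resistance means: given a digest h(x), it should be infeasible to find any input that hashes to it.
With a 294-bit output there are 2^294 possible digests, so a generic brute-force preimage search costs about 2^294 evaluations.
Step 3: Security level = 294 bits.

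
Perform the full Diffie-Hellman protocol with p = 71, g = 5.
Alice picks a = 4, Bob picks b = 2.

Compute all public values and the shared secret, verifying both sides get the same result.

Step 1: A = g^a mod p = 5^4 mod 71 = 57.
Step 2: B = g^b mod p = 5^2 mod 71 = 25.
Step 3: Alice computes s = B^a mod p = 25^4 mod 71 = 54.
Step 4: Bob computes s = A^b mod p = 57^2 mod 71 = 54.
Both sides agree: shared secret = 54.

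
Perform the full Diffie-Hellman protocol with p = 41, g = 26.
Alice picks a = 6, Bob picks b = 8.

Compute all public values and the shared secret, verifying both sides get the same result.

Step 1: A = g^a mod p = 26^6 mod 41 = 5.
Step 2: B = g^b mod p = 26^8 mod 41 = 18.
Step 3: Alice computes s = B^a mod p = 18^6 mod 41 = 18.
Step 4: Bob computes s = A^b mod p = 5^8 mod 41 = 18.
Both sides agree: shared secret = 18.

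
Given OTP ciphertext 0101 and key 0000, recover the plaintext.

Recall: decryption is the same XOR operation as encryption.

Step 1: XOR ciphertext with key:
  Ciphertext: 0101
  Key:        0000
  XOR:        0101
Step 2: Plaintext = 0101 = 5 in decimal.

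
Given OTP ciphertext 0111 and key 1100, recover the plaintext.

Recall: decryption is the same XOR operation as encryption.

Step 1: XOR ciphertext with key:
  Ciphertext: 0111
  Key:        1100
  XOR:        1011
Step 2: Plaintext = 1011 = 11 in decimal.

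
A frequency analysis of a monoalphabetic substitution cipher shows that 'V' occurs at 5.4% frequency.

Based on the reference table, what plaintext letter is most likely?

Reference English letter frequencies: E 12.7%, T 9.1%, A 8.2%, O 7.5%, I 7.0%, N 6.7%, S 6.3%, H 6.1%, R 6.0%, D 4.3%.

Step 1: The observed frequency is 5.4%.
Step 2: Compare with English frequencies:
  E: 12.7% (difference: 7.3%)
  T: 9.1% (difference: 3.7%)
  A: 8.2% (difference: 2.8%)
  O: 7.5% (difference: 2.1%)
  I: 7.0% (difference: 1.6%)
  N: 6.7% (difference: 1.3%)
  S: 6.3% (difference: 0.9%)
  H: 6.1% (difference: 0.7%)
  R: 6.0% (difference: 0.6%) <-- closest
  D: 4.3% (difference: 1.1%)
Step 3: 'V' most likely represents 'R' (frequency 6.0%).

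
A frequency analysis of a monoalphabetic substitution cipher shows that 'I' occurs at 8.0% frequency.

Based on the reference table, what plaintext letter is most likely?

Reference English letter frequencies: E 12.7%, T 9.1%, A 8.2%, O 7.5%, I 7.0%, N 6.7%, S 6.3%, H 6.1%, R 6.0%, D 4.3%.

Step 1: The observed frequency is 8.0%.
Step 2: Compare with English frequencies:
  E: 12.7% (difference: 4.7%)
  T: 9.1% (difference: 1.1%)
  A: 8.2% (difference: 0.2%) <-- closest
  O: 7.5% (difference: 0.5%)
  I: 7.0% (difference: 1.0%)
  N: 6.7% (difference: 1.3%)
  S: 6.3% (difference: 1.7%)
  H: 6.1% (difference: 1.9%)
  R: 6.0% (difference: 2.0%)
  D: 4.3% (difference: 3.7%)
Step 3: 'I' most likely represents 'A' (frequency 8.2%).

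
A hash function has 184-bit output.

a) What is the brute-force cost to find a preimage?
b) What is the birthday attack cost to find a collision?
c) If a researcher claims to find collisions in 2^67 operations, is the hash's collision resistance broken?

Step 1: Preimage resistance requires brute-force of 2^184 operations.
Step 2: Collision resistance (birthday bound) = 2^(184/2) = 2^92.
Step 3: The claimed attack costs 2^67 operations.
Step 4: Since 2^67 < 2^92, the claimed attack beats the generic birthday bound, so collision resistance is broken.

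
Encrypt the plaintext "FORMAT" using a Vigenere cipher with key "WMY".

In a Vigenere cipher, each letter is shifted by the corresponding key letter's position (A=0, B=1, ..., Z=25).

Step 1: Repeat key to match plaintext length:
  Plaintext: FORMAT
  Key:       WMYWMY
Step 2: Encrypt each letter:
  F(5) + W(22) = (5+22) mod 26 = 1 = B
  O(14) + M(12) = (14+12) mod 26 = 0 = A
  R(17) + Y(24) = (17+24) mod 26 = 15 = P
  M(12) + W(22) = (12+22) mod 26 = 8 = I
  A(0) + M(12) = (0+12) mod 26 = 12 = M
  T(19) + Y(24) = (19+24) mod 26 = 17 = R
Ciphertext: BAPIMR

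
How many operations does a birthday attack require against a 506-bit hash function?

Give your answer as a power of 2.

Step 1: The birthday paradox gives collision probability ~50% after sqrt(2^n) = 2^(n/2) hashes.
Step 2: For 506-bit output: 2^(506/2) = 2^253.
Step 3: Approximately 2^253 hash computations needed.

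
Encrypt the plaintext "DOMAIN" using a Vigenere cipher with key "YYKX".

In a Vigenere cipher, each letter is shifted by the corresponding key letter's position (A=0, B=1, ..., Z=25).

Step 1: Repeat key to match plaintext length:
  Plaintext: DOMAIN
  Key:       YYKXYY
Step 2: Encrypt each letter:
  D(3) + Y(24) = (3+24) mod 26 = 1 = B
  O(14) + Y(24) = (14+24) mod 26 = 12 = M
  M(12) + K(10) = (12+10) mod 26 = 22 = W
  A(0) + X(23) = (0+23) mod 26 = 23 = X
  I(8) + Y(24) = (8+24) mod 26 = 6 = G
  N(13) + Y(24) = (13+24) mod 26 = 11 = L
Ciphertext: BMWXGL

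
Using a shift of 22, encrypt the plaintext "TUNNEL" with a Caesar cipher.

Step 1: For each letter, shift forward by 22 positions (mod 26).
  T (position 19) -> position (19+22) mod 26 = 15 -> P
  U (position 20) -> position (20+22) mod 26 = 16 -> Q
  N (position 13) -> position (13+22) mod 26 = 9 -> J
  N (position 13) -> position (13+22) mod 26 = 9 -> J
  E (position 4) -> position (4+22) mod 26 = 0 -> A
  L (position 11) -> position (11+22) mod 26 = 7 -> H
Result: PQJJAH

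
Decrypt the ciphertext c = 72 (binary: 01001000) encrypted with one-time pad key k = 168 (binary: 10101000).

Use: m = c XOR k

Step 1: XOR ciphertext with key:
  Ciphertext: 01001000
  Key:        10101000
  XOR:        11100000
Step 2: Plaintext = 11100000 = 224 in decimal.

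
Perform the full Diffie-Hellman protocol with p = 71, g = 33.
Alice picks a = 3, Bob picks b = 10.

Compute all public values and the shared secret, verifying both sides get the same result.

Step 1: A = g^a mod p = 33^3 mod 71 = 11.
Step 2: B = g^b mod p = 33^10 mod 71 = 45.
Step 3: Alice computes s = B^a mod p = 45^3 mod 71 = 32.
Step 4: Bob computes s = A^b mod p = 11^10 mod 71 = 32.
Both sides agree: shared secret = 32.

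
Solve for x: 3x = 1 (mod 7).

Step 1: We need x such that 3 * x = 1 (mod 7).
Step 2: Using the extended Euclidean algorithm or trial:
  3 * 5 = 15 = 2 * 7 + 1.
Step 3: Since 15 mod 7 = 1, the inverse is x = 5.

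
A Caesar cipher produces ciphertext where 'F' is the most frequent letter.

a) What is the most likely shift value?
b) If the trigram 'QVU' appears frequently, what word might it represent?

Step 1: In English, 'E' is the most frequent letter (12.7%).
Step 2: The most frequent ciphertext letter is 'F' (position 5).
Step 3: Shift = (5 - 4) mod 26 = 1.
Step 4: Decrypt 'QVU' by shifting back 1:
  Q -> P
  V -> U
  U -> T
Step 5: 'QVU' decrypts to 'PUT'.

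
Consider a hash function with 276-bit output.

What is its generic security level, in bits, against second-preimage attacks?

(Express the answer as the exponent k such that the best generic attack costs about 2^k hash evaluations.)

Step 1: The hash has a 276-bit output.
Step 2: Second-preimage resistance means: given a specific input x, it should be infeasible to find a different y with h(y) = h(x).
With a 276-bit output, a generic search for a second preimage costs about 2^276 evaluations (each trial matches the fixed target with probability 2^-276).
Step 3: Security level = 276 bits.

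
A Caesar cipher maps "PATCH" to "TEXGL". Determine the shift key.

Step 1: Compare first letters: P (position 15) -> T (position 19).
Step 2: Shift = (19 - 15) mod 26 = 4.
The shift value is 4.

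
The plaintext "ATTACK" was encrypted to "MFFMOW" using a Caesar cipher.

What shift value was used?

Step 1: Compare first letters: A (position 0) -> M (position 12).
Step 2: Shift = (12 - 0) mod 26 = 12.
The shift value is 12.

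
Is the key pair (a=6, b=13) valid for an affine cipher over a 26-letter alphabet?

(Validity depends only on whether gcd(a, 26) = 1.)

Step 1: Compute gcd(6, 26).
Step 2: gcd(6, 26) = 2.
Since gcd = 2 != 1, 6 shares a common factor with 26, so it cannot be used.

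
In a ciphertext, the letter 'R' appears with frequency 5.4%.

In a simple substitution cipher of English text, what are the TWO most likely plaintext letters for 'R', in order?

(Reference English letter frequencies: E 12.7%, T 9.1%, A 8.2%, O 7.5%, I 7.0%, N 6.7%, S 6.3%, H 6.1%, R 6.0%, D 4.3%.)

Step 1: Observed frequency of 'R' is 5.4%.
Step 2: Compute distances to each reference frequency and sort:
  R (6.0%): difference = 0.6% <-- BEST
  H (6.1%): difference = 0.7% <-- RUNNER-UP
  S (6.3%): difference = 0.9%
  D (4.3%): difference = 1.1%
  N (6.7%): difference = 1.3%
Step 3: Most likely is 'R' (6.0%, diff 0.6%); second most likely is 'H' (6.1%, diff 0.7%).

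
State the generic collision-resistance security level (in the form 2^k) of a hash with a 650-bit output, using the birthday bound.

Step 1: The birthday paradox gives collision probability ~50% after sqrt(2^n) = 2^(n/2) hashes.
Step 2: For 650-bit output: 2^(650/2) = 2^325.
Step 3: Approximately 2^325 hash computations needed.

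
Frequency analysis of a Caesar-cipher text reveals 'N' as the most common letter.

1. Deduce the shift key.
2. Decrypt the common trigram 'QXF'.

Step 1: In English, 'E' is the most frequent letter (12.7%).
Step 2: The most frequent ciphertext letter is 'N' (position 13).
Step 3: Shift = (13 - 4) mod 26 = 9.
Step 4: Decrypt 'QXF' by shifting back 9:
  Q -> H
  X -> O
  F -> W
Step 5: 'QXF' decrypts to 'HOW'.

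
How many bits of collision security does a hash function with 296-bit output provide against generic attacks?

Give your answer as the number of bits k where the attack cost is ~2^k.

Step 1: The hash has a 296-bit output.
Step 2: Collision resistance means it should be infeasible to find any x != y with h(x) = h(y).
By the birthday bound, a generic collision search succeeds after about sqrt(2^296) = 2^(296/2) = 2^148 evaluations.
Step 3: Security level = 148 bits.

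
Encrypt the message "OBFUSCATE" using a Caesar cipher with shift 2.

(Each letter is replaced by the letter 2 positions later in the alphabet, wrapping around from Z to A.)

Step 1: For each letter, shift forward by 2 positions (mod 26).
  O (position 14) -> position (14+2) mod 26 = 16 -> Q
  B (position 1) -> position (1+2) mod 26 = 3 -> D
  F (position 5) -> position (5+2) mod 26 = 7 -> H
  U (position 20) -> position (20+2) mod 26 = 22 -> W
  S (position 18) -> position (18+2) mod 26 = 20 -> U
  C (position 2) -> position (2+2) mod 26 = 4 -> E
  A (position 0) -> position (0+2) mod 26 = 2 -> C
  T (position 19) -> position (19+2) mod 26 = 21 -> V
  E (position 4) -> position (4+2) mod 26 = 6 -> G
Result: QDHWUECVG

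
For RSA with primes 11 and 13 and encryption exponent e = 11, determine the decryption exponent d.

Step 1: n = 11 * 13 = 143.
Step 2: phi(n) = 10 * 12 = 120.
Step 3: Find d such that 11 * d = 1 (mod 120).
Step 4: d = 11^(-1) mod 120 = 11.
Verification: 11 * 11 = 121 = 1 * 120 + 1.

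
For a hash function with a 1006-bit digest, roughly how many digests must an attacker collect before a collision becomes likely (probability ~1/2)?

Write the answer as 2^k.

Step 1: The birthday paradox gives collision probability ~50% after sqrt(2^n) = 2^(n/2) hashes.
Step 2: For 1006-bit output: 2^(1006/2) = 2^503.
Step 3: Approximately 2^503 hash computations needed.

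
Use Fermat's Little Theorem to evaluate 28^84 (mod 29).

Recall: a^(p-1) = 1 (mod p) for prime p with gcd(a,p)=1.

Step 1: Since 29 is prime, by Fermat's Little Theorem: 28^28 = 1 (mod 29).
Step 2: Reduce exponent: 84 mod 28 = 0.
Step 3: So 28^84 = 28^0 (mod 29).
Step 4: 28^0 mod 29 = 1.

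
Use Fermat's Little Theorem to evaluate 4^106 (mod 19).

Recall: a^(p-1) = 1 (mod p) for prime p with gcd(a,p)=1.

Step 1: Since 19 is prime, by Fermat's Little Theorem: 4^18 = 1 (mod 19).
Step 2: Reduce exponent: 106 mod 18 = 16.
Step 3: So 4^106 = 4^16 (mod 19).
Step 4: 4^16 mod 19 = 6.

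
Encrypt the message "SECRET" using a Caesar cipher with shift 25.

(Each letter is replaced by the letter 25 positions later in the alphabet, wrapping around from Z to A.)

Step 1: For each letter, shift forward by 25 positions (mod 26).
  S (position 18) -> position (18+25) mod 26 = 17 -> R
  E (position 4) -> position (4+25) mod 26 = 3 -> D
  C (position 2) -> position (2+25) mod 26 = 1 -> B
  R (position 17) -> position (17+25) mod 26 = 16 -> Q
  E (position 4) -> position (4+25) mod 26 = 3 -> D
  T (position 19) -> position (19+25) mod 26 = 18 -> S
Result: RDBQDS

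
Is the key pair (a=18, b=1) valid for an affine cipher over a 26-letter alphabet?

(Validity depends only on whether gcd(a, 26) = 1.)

Step 1: Compute gcd(18, 26).
Step 2: gcd(18, 26) = 2.
Since gcd = 2 != 1, 18 shares a common factor with 26, so it cannot be used.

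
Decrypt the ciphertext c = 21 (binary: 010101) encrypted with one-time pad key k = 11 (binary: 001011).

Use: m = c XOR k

Step 1: XOR ciphertext with key:
  Ciphertext: 010101
  Key:        001011
  XOR:        011110
Step 2: Plaintext = 011110 = 30 in decimal.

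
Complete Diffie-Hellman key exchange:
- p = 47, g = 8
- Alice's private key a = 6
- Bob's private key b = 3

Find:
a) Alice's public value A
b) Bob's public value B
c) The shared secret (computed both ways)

Step 1: A = g^a mod p = 8^6 mod 47 = 25.
Step 2: B = g^b mod p = 8^3 mod 47 = 42.
Step 3: Alice computes s = B^a mod p = 42^6 mod 47 = 21.
Step 4: Bob computes s = A^b mod p = 25^3 mod 47 = 21.
Both sides agree: shared secret = 21.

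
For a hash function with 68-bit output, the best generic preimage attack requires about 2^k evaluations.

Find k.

Step 1: The hash has a 68-bit output.
Step 2: Preimage resistance means: given a digest h(x), it should be infeasible to find any input that hashes to it.
With a 68-bit output there are 2^68 possible digests, so a generic brute-force preimage search costs about 2^68 evaluations.
Step 3: Security level = 68 bits.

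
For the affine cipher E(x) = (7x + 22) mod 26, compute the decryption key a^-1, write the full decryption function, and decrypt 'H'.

Step 1: Find a^-1, the modular inverse of 7 mod 26.
Step 2: We need 7 * a^-1 = 1 (mod 26).
Step 3: 7 * 15 = 105 = 4 * 26 + 1, so a^-1 = 15.
Step 4: D(y) = 15(y - 22) mod 26.
Step 5: Apply to 'H' (y = 7): D(7) = 15 * (7 - 22) mod 26 = 15 * -15 mod 26 = 9 -> 'J'.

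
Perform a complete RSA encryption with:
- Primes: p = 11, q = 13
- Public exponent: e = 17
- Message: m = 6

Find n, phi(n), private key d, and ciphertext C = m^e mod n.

Step 1: n = 11 * 13 = 143.
Step 2: phi(n) = (11-1)(13-1) = 10 * 12 = 120.
Step 3: Find d = 17^(-1) mod 120 = 113.
  Verify: 17 * 113 = 1921 = 1 (mod 120).
Step 4: C = 6^17 mod 143 = 41.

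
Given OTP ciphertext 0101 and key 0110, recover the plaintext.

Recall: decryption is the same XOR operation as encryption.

Step 1: XOR ciphertext with key:
  Ciphertext: 0101
  Key:        0110
  XOR:        0011
Step 2: Plaintext = 0011 = 3 in decimal.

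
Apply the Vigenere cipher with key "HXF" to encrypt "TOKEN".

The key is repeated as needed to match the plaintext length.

Step 1: Repeat key to match plaintext length:
  Plaintext: TOKEN
  Key:       HXFHX
Step 2: Encrypt each letter:
  T(19) + H(7) = (19+7) mod 26 = 0 = A
  O(14) + X(23) = (14+23) mod 26 = 11 = L
  K(10) + F(5) = (10+5) mod 26 = 15 = P
  E(4) + H(7) = (4+7) mod 26 = 11 = L
  N(13) + X(23) = (13+23) mod 26 = 10 = K
Ciphertext: ALPLK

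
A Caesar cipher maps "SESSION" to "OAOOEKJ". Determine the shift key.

Step 1: Compare first letters: S (position 18) -> O (position 14).
Step 2: Shift = (14 - 18) mod 26 = 22.
The shift value is 22.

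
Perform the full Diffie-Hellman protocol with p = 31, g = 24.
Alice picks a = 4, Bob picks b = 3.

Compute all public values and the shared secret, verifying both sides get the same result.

Step 1: A = g^a mod p = 24^4 mod 31 = 14.
Step 2: B = g^b mod p = 24^3 mod 31 = 29.
Step 3: Alice computes s = B^a mod p = 29^4 mod 31 = 16.
Step 4: Bob computes s = A^b mod p = 14^3 mod 31 = 16.
Both sides agree: shared secret = 16.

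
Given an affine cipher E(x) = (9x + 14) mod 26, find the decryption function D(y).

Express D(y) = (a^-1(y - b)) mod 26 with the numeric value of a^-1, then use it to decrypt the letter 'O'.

Step 1: Find a^-1, the modular inverse of 9 mod 26.
Step 2: We need 9 * a^-1 = 1 (mod 26).
Step 3: 9 * 3 = 27 = 1 * 26 + 1, so a^-1 = 3.
Step 4: D(y) = 3(y - 14) mod 26.
Step 5: Apply to 'O' (y = 14): D(14) = 3 * (14 - 14) mod 26 = 3 * 0 mod 26 = 0 -> 'A'.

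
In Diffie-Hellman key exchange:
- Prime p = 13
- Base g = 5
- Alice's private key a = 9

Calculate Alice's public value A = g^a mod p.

Step 1: A = g^a mod p = 5^9 mod 13.
  5^1 mod 13 = 5
  5^2 mod 13 = (5 * 5) mod 13 = 12
  5^3 mod 13 = (12 * 5) mod 13 = 8
  5^4 mod 13 = (8 * 5) mod 13 = 1
  5^5 mod 13 = (1 * 5) mod 13 = 5
  5^6 mod 13 = (5 * 5) mod 13 = 12
  5^7 mod 13 = (12 * 5) mod 13 = 8
  5^8 mod 13 = (8 * 5) mod 13 = 1
  5^9 mod 13 = (1 * 5) mod 13 = 5
Result: A = 5.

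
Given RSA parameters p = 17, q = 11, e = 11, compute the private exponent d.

Step 1: n = 17 * 11 = 187.
Step 2: phi(n) = 16 * 10 = 160.
Step 3: Find d such that 11 * d = 1 (mod 160).
Step 4: d = 11^(-1) mod 160 = 131.
Verification: 11 * 131 = 1441 = 9 * 160 + 1.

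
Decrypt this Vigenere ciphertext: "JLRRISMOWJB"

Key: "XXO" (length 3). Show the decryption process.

Step 1: Key 'XXO' has length 3. Extended key: XXOXXOXXOXX
Step 2: Decrypt each position:
  J(9) - X(23) = 12 = M
  L(11) - X(23) = 14 = O
  R(17) - O(14) = 3 = D
  R(17) - X(23) = 20 = U
  I(8) - X(23) = 11 = L
  S(18) - O(14) = 4 = E
  M(12) - X(23) = 15 = P
  O(14) - X(23) = 17 = R
  W(22) - O(14) = 8 = I
  J(9) - X(23) = 12 = M
  B(1) - X(23) = 4 = E
Plaintext: MODULEPRIME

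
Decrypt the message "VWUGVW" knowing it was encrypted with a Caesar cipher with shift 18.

Step 1: Reverse the shift by subtracting 18 from each letter position.
  V (position 21) -> position (21-18) mod 26 = 3 -> D
  W (position 22) -> position (22-18) mod 26 = 4 -> E
  U (position 20) -> position (20-18) mod 26 = 2 -> C
  G (position 6) -> position (6-18) mod 26 = 14 -> O
  V (position 21) -> position (21-18) mod 26 = 3 -> D
  W (position 22) -> position (22-18) mod 26 = 4 -> E
Decrypted message: DECODE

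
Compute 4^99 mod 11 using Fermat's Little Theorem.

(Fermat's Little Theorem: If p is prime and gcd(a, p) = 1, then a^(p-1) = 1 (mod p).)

Step 1: Since 11 is prime, by Fermat's Little Theorem: 4^10 = 1 (mod 11).
Step 2: Reduce exponent: 99 mod 10 = 9.
Step 3: So 4^99 = 4^9 (mod 11).
Step 4: 4^9 mod 11 = 3.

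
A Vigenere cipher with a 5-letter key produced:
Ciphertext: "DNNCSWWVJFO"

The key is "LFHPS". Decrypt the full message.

Step 1: Key 'LFHPS' has length 5. Extended key: LFHPSLFHPSL
Step 2: Decrypt each position:
  D(3) - L(11) = 18 = S
  N(13) - F(5) = 8 = I
  N(13) - H(7) = 6 = G
  C(2) - P(15) = 13 = N
  S(18) - S(18) = 0 = A
  W(22) - L(11) = 11 = L
  W(22) - F(5) = 17 = R
  V(21) - H(7) = 14 = O
  J(9) - P(15) = 20 = U
  F(5) - S(18) = 13 = N
  O(14) - L(11) = 3 = D
Plaintext: SIGNALROUND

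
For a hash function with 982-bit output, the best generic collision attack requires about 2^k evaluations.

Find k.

Step 1: The hash has a 982-bit output.
Step 2: Collision resistance means it should be infeasible to find any x != y with h(x) = h(y).
By the birthday bound, a generic collision search succeeds after about sqrt(2^982) = 2^(982/2) = 2^491 evaluations.
Step 3: Security level = 491 bits.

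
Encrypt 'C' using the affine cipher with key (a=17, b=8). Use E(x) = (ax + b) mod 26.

Step 1: Convert 'C' to number: x = 2.
Step 2: E(2) = (17 * 2 + 8) mod 26 = 42 mod 26 = 16.
Step 3: Convert 16 back to letter: Q.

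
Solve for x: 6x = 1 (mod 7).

Step 1: We need x such that 6 * x = 1 (mod 7).
Step 2: Using the extended Euclidean algorithm or trial:
  6 * 6 = 36 = 5 * 7 + 1.
Step 3: Since 36 mod 7 = 1, the inverse is x = 6.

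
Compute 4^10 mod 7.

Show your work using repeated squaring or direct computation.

Step 1: Compute 4^10 mod 7 step by step, reducing modulo 7 at each step.
  4^1 mod 7 = 4
  4^2 mod 7 = (4 * 4) mod 7 = 2
  4^3 mod 7 = (2 * 4) mod 7 = 1
  4^4 mod 7 = (1 * 4) mod 7 = 4
  4^5 mod 7 = (4 * 4) mod 7 = 2
  4^6 mod 7 = (2 * 4) mod 7 = 1
  4^7 mod 7 = (1 * 4) mod 7 = 4
  4^8 mod 7 = (4 * 4) mod 7 = 2
  4^9 mod 7 = (2 * 4) mod 7 = 1
  4^10 mod 7 = (1 * 4) mod 7 = 4
Step 2: Result = 4.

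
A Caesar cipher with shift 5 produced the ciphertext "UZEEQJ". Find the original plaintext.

Step 1: Reverse the shift by subtracting 5 from each letter position.
  U (position 20) -> position (20-5) mod 26 = 15 -> P
  Z (position 25) -> position (25-5) mod 26 = 20 -> U
  E (position 4) -> position (4-5) mod 26 = 25 -> Z
  E (position 4) -> position (4-5) mod 26 = 25 -> Z
  Q (position 16) -> position (16-5) mod 26 = 11 -> L
  J (position 9) -> position (9-5) mod 26 = 4 -> E
Decrypted message: PUZZLE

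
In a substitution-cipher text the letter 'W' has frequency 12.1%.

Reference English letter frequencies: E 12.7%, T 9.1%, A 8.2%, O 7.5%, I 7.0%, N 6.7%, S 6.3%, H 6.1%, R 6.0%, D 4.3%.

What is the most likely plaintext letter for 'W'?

Step 1: The observed frequency is 12.1%.
Step 2: Compare with English frequencies:
  E: 12.7% (difference: 0.6%) <-- closest
  T: 9.1% (difference: 3.0%)
  A: 8.2% (difference: 3.9%)
  O: 7.5% (difference: 4.6%)
  I: 7.0% (difference: 5.1%)
  N: 6.7% (difference: 5.4%)
  S: 6.3% (difference: 5.8%)
  H: 6.1% (difference: 6.0%)
  R: 6.0% (difference: 6.1%)
  D: 4.3% (difference: 7.8%)
Step 3: 'W' most likely represents 'E' (frequency 12.7%).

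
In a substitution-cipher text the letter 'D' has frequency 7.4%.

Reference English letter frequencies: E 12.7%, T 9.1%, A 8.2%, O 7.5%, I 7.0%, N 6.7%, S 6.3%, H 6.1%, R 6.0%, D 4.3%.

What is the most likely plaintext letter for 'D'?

Step 1: The observed frequency is 7.4%.
Step 2: Compare with English frequencies:
  E: 12.7% (difference: 5.3%)
  T: 9.1% (difference: 1.7%)
  A: 8.2% (difference: 0.8%)
  O: 7.5% (difference: 0.1%) <-- closest
  I: 7.0% (difference: 0.4%)
  N: 6.7% (difference: 0.7%)
  S: 6.3% (difference: 1.1%)
  H: 6.1% (difference: 1.3%)
  R: 6.0% (difference: 1.4%)
  D: 4.3% (difference: 3.1%)
Step 3: 'D' most likely represents 'O' (frequency 7.5%).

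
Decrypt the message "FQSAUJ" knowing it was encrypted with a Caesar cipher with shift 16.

Step 1: Reverse the shift by subtracting 16 from each letter position.
  F (position 5) -> position (5-16) mod 26 = 15 -> P
  Q (position 16) -> position (16-16) mod 26 = 0 -> A
  S (position 18) -> position (18-16) mod 26 = 2 -> C
  A (position 0) -> position (0-16) mod 26 = 10 -> K
  U (position 20) -> position (20-16) mod 26 = 4 -> E
  J (position 9) -> position (9-16) mod 26 = 19 -> T
Decrypted message: PACKET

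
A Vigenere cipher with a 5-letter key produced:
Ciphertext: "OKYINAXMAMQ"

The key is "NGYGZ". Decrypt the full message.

Step 1: Key 'NGYGZ' has length 5. Extended key: NGYGZNGYGZN
Step 2: Decrypt each position:
  O(14) - N(13) = 1 = B
  K(10) - G(6) = 4 = E
  Y(24) - Y(24) = 0 = A
  I(8) - G(6) = 2 = C
  N(13) - Z(25) = 14 = O
  A(0) - N(13) = 13 = N
  X(23) - G(6) = 17 = R
  M(12) - Y(24) = 14 = O
  A(0) - G(6) = 20 = U
  M(12) - Z(25) = 13 = N
  Q(16) - N(13) = 3 = D
Plaintext: BEACONROUND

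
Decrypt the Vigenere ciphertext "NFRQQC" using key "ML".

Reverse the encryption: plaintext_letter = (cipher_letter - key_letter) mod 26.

Step 1: Extend key: MLMLML
Step 2: Decrypt each letter (c - k) mod 26:
  N(13) - M(12) = (13-12) mod 26 = 1 = B
  F(5) - L(11) = (5-11) mod 26 = 20 = U
  R(17) - M(12) = (17-12) mod 26 = 5 = F
  Q(16) - L(11) = (16-11) mod 26 = 5 = F
  Q(16) - M(12) = (16-12) mod 26 = 4 = E
  C(2) - L(11) = (2-11) mod 26 = 17 = R
Plaintext: BUFFER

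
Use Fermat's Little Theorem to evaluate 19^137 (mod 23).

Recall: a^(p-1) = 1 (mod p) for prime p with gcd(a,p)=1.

Step 1: Since 23 is prime, by Fermat's Little Theorem: 19^22 = 1 (mod 23).
Step 2: Reduce exponent: 137 mod 22 = 5.
Step 3: So 19^137 = 19^5 (mod 23).
Step 4: 19^5 mod 23 = 11.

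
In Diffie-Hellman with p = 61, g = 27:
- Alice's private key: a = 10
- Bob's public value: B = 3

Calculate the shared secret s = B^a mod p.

Step 1: s = B^a mod p = 3^10 mod 61.
  3^1 mod 61 = 3
  3^2 mod 61 = (3 * 3) mod 61 = 9
  3^3 mod 61 = (9 * 3) mod 61 = 27
  3^4 mod 61 = (27 * 3) mod 61 = 20
  3^5 mod 61 = (20 * 3) mod 61 = 60
  3^6 mod 61 = (60 * 3) mod 61 = 58
  3^7 mod 61 = (58 * 3) mod 61 = 52
  3^8 mod 61 = (52 * 3) mod 61 = 34
  3^9 mod 61 = (34 * 3) mod 61 = 41
  3^10 mod 61 = (41 * 3) mod 61 = 1
Result: shared secret = 1.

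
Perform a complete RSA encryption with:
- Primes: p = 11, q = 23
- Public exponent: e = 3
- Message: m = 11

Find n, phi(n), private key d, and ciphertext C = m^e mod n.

Step 1: n = 11 * 23 = 253.
Step 2: phi(n) = (11-1)(23-1) = 10 * 22 = 220.
Step 3: Find d = 3^(-1) mod 220 = 147.
  Verify: 3 * 147 = 441 = 1 (mod 220).
Step 4: C = 11^3 mod 253 = 66.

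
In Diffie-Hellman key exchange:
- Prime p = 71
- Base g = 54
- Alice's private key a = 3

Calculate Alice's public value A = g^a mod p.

Step 1: A = g^a mod p = 54^3 mod 71.
  54^1 mod 71 = 54
  54^2 mod 71 = (54 * 54) mod 71 = 5
  54^3 mod 71 = (5 * 54) mod 71 = 57
Result: A = 57.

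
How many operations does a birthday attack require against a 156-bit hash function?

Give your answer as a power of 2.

Step 1: The birthday paradox gives collision probability ~50% after sqrt(2^n) = 2^(n/2) hashes.
Step 2: For 156-bit output: 2^(156/2) = 2^78.
Step 3: Approximately 2^78 hash computations needed.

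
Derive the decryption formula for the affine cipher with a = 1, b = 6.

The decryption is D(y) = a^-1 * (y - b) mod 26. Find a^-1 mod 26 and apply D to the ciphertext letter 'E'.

Step 1: Find a^-1, the modular inverse of 1 mod 26.
Step 2: We need 1 * a^-1 = 1 (mod 26).
Step 3: 1 * 1 = 1 = 0 * 26 + 1, so a^-1 = 1.
Step 4: D(y) = 1(y - 6) mod 26.
Step 5: Apply to 'E' (y = 4): D(4) = 1 * (4 - 6) mod 26 = 1 * -2 mod 26 = 24 -> 'Y'.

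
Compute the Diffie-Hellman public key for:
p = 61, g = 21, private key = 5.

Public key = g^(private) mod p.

Step 1: A = g^a mod p = 21^5 mod 61.
  21^1 mod 61 = 21
  21^2 mod 61 = (21 * 21) mod 61 = 14
  21^3 mod 61 = (14 * 21) mod 61 = 50
  21^4 mod 61 = (50 * 21) mod 61 = 13
  21^5 mod 61 = (13 * 21) mod 61 = 29
Result: A = 29.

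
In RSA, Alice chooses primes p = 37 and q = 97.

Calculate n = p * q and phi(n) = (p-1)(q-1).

Step 1: n = p * q = 37 * 97 = 3589.
Step 2: phi(n) = (p-1)(q-1) = 36 * 96 = 3456.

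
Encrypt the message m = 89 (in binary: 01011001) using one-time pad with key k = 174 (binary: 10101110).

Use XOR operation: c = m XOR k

Step 1: Write out the XOR operation bit by bit:
  Message: 01011001
  Key:     10101110
  XOR:     11110111
Step 2: Convert to decimal: 11110111 = 247.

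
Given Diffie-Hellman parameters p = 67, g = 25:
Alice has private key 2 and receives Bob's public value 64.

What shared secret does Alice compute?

Step 1: s = B^a mod p = 64^2 mod 67.
  64^1 mod 67 = 64
  64^2 mod 67 = (64 * 64) mod 67 = 9
Result: shared secret = 9.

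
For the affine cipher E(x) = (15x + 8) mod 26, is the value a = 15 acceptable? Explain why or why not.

Step 1: Compute gcd(15, 26).
Step 2: gcd(15, 26) = 1.
Since gcd = 1, 15 is coprime with 26, so it is a valid key.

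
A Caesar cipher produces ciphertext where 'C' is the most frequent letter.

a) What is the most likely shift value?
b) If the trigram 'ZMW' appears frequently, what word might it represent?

Step 1: In English, 'E' is the most frequent letter (12.7%).
Step 2: The most frequent ciphertext letter is 'C' (position 2).
Step 3: Shift = (2 - 4) mod 26 = 24.
Step 4: Decrypt 'ZMW' by shifting back 24:
  Z -> B
  M -> O
  W -> Y
Step 5: 'ZMW' decrypts to 'BOY'.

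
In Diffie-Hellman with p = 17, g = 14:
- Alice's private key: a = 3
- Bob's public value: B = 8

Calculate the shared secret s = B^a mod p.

Step 1: s = B^a mod p = 8^3 mod 17.
  8^1 mod 17 = 8
  8^2 mod 17 = (8 * 8) mod 17 = 13
  8^3 mod 17 = (13 * 8) mod 17 = 2
Result: shared secret = 2.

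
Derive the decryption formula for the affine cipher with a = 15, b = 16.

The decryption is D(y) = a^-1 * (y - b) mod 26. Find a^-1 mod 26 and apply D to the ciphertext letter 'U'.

Step 1: Find a^-1, the modular inverse of 15 mod 26.
Step 2: We need 15 * a^-1 = 1 (mod 26).
Step 3: 15 * 7 = 105 = 4 * 26 + 1, so a^-1 = 7.
Step 4: D(y) = 7(y - 16) mod 26.
Step 5: Apply to 'U' (y = 20): D(20) = 7 * (20 - 16) mod 26 = 7 * 4 mod 26 = 2 -> 'C'.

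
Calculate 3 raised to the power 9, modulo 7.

Step 1: Compute 3^9 mod 7 step by step, reducing modulo 7 at each step.
  3^1 mod 7 = 3
  3^2 mod 7 = (3 * 3) mod 7 = 2
  3^3 mod 7 = (2 * 3) mod 7 = 6
  3^4 mod 7 = (6 * 3) mod 7 = 4
  3^5 mod 7 = (4 * 3) mod 7 = 5
  3^6 mod 7 = (5 * 3) mod 7 = 1
  3^7 mod 7 = (1 * 3) mod 7 = 3
  3^8 mod 7 = (3 * 3) mod 7 = 2
  3^9 mod 7 = (2 * 3) mod 7 = 6
Step 2: Result = 6.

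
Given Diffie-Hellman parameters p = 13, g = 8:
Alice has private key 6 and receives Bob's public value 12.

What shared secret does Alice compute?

Step 1: s = B^a mod p = 12^6 mod 13.
  12^1 mod 13 = 12
  12^2 mod 13 = (12 * 12) mod 13 = 1
  12^3 mod 13 = (1 * 12) mod 13 = 12
  12^4 mod 13 = (12 * 12) mod 13 = 1
  12^5 mod 13 = (1 * 12) mod 13 = 12
  12^6 mod 13 = (12 * 12) mod 13 = 1
Result: shared secret = 1.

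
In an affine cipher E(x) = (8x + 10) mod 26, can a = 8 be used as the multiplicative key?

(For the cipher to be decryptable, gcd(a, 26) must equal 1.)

Step 1: Compute gcd(8, 26).
Step 2: gcd(8, 26) = 2.
Since gcd = 2 != 1, 8 shares a common factor with 26, so it cannot be used.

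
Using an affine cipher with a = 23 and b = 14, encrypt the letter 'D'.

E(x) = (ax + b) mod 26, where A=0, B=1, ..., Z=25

Step 1: Convert 'D' to number: x = 3.
Step 2: E(3) = (23 * 3 + 14) mod 26 = 83 mod 26 = 5.
Step 3: Convert 5 back to letter: F.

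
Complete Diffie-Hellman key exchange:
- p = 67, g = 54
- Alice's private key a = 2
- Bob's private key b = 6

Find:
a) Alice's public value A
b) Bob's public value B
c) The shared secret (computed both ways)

Step 1: A = g^a mod p = 54^2 mod 67 = 35.
Step 2: B = g^b mod p = 54^6 mod 67 = 62.
Step 3: Alice computes s = B^a mod p = 62^2 mod 67 = 25.
Step 4: Bob computes s = A^b mod p = 35^6 mod 67 = 25.
Both sides agree: shared secret = 25.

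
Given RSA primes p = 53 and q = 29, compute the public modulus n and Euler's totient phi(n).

Step 1: n = p * q = 53 * 29 = 1537.
Step 2: phi(n) = (p-1)(q-1) = 52 * 28 = 1456.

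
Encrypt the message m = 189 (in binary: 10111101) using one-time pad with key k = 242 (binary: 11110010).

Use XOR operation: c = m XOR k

Step 1: Write out the XOR operation bit by bit:
  Message: 10111101
  Key:     11110010
  XOR:     01001111
Step 2: Convert to decimal: 01001111 = 79.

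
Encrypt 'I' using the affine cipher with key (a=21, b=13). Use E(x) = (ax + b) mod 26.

Step 1: Convert 'I' to number: x = 8.
Step 2: E(8) = (21 * 8 + 13) mod 26 = 181 mod 26 = 25.
Step 3: Convert 25 back to letter: Z.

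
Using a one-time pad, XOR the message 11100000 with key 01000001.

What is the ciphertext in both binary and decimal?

Step 1: Write out the XOR operation bit by bit:
  Message: 11100000
  Key:     01000001
  XOR:     10100001
Step 2: Convert to decimal: 10100001 = 161.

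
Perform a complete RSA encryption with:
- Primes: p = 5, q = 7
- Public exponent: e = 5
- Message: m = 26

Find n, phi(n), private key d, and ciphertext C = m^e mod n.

Step 1: n = 5 * 7 = 35.
Step 2: phi(n) = (5-1)(7-1) = 4 * 6 = 24.
Step 3: Find d = 5^(-1) mod 24 = 5.
  Verify: 5 * 5 = 25 = 1 (mod 24).
Step 4: C = 26^5 mod 35 = 31.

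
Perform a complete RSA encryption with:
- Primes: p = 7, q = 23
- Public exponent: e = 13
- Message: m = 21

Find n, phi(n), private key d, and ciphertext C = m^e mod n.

Step 1: n = 7 * 23 = 161.
Step 2: phi(n) = (7-1)(23-1) = 6 * 22 = 132.
Step 3: Find d = 13^(-1) mod 132 = 61.
  Verify: 13 * 61 = 793 = 1 (mod 132).
Step 4: C = 21^13 mod 161 = 42.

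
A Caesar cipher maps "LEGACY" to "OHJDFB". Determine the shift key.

Step 1: Compare first letters: L (position 11) -> O (position 14).
Step 2: Shift = (14 - 11) mod 26 = 3.
The shift value is 3.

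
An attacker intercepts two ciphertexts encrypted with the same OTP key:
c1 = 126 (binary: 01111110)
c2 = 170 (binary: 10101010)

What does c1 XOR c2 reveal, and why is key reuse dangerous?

Step 1: c1 XOR c2 = (m1 XOR k) XOR (m2 XOR k).
Step 2: By XOR associativity/commutativity: = m1 XOR m2 XOR k XOR k = m1 XOR m2.
Step 3: 01111110 XOR 10101010 = 11010100 = 212.
Step 4: The key cancels out! An attacker learns m1 XOR m2 = 212, revealing the relationship between plaintexts.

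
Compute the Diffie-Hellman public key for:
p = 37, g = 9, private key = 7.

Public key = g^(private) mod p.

Step 1: A = g^a mod p = 9^7 mod 37.
  9^1 mod 37 = 9
  9^2 mod 37 = (9 * 9) mod 37 = 7
  9^3 mod 37 = (7 * 9) mod 37 = 26
  9^4 mod 37 = (26 * 9) mod 37 = 12
  9^5 mod 37 = (12 * 9) mod 37 = 34
  9^6 mod 37 = (34 * 9) mod 37 = 10
  9^7 mod 37 = (10 * 9) mod 37 = 16
Result: A = 16.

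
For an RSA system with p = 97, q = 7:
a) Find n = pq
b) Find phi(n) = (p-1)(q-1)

Step 1: n = p * q = 97 * 7 = 679.
Step 2: phi(n) = (p-1)(q-1) = 96 * 6 = 576.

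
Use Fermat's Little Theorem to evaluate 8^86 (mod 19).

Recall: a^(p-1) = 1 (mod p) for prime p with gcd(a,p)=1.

Step 1: Since 19 is prime, by Fermat's Little Theorem: 8^18 = 1 (mod 19).
Step 2: Reduce exponent: 86 mod 18 = 14.
Step 3: So 8^86 = 8^14 (mod 19).
Step 4: 8^14 mod 19 = 7.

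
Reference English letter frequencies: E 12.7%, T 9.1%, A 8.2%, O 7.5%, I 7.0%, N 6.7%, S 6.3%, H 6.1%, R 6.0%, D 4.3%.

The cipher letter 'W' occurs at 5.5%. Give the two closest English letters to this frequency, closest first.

Step 1: Observed frequency of 'W' is 5.5%.
Step 2: Compute distances to each reference frequency and sort:
  R (6.0%): difference = 0.5% <-- BEST
  H (6.1%): difference = 0.6% <-- RUNNER-UP
  S (6.3%): difference = 0.8%
  N (6.7%): difference = 1.2%
  D (4.3%): difference = 1.2%
Step 3: Most likely is 'R' (6.0%, diff 0.5%); second most likely is 'H' (6.1%, diff 0.6%).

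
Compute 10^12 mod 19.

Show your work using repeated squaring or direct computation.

Step 1: Compute 10^12 mod 19 step by step, reducing modulo 19 at each step.
  10^1 mod 19 = 10
  10^2 mod 19 = (10 * 10) mod 19 = 5
  10^3 mod 19 = (5 * 10) mod 19 = 12
  10^4 mod 19 = (12 * 10) mod 19 = 6
  10^5 mod 19 = (6 * 10) mod 19 = 3
  10^6 mod 19 = (3 * 10) mod 19 = 11
  10^7 mod 19 = (11 * 10) mod 19 = 15
  10^8 mod 19 = (15 * 10) mod 19 = 17
  10^9 mod 19 = (17 * 10) mod 19 = 18
  10^10 mod 19 = (18 * 10) mod 19 = 9
  10^11 mod 19 = (9 * 10) mod 19 = 14
  10^12 mod 19 = (14 * 10) mod 19 = 7
Step 2: Result = 7.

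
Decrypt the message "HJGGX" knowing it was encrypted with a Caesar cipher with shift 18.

Step 1: Reverse the shift by subtracting 18 from each letter position.
  H (position 7) -> position (7-18) mod 26 = 15 -> P
  J (position 9) -> position (9-18) mod 26 = 17 -> R
  G (position 6) -> position (6-18) mod 26 = 14 -> O
  G (position 6) -> position (6-18) mod 26 = 14 -> O
  X (position 23) -> position (23-18) mod 26 = 5 -> F
Decrypted message: PROOF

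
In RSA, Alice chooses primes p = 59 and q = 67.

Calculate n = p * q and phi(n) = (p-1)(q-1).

Step 1: n = p * q = 59 * 67 = 3953.
Step 2: phi(n) = (p-1)(q-1) = 58 * 66 = 3828.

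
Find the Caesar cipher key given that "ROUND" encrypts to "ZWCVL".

Step 1: Compare first letters: R (position 17) -> Z (position 25).
Step 2: Shift = (25 - 17) mod 26 = 8.
The shift value is 8.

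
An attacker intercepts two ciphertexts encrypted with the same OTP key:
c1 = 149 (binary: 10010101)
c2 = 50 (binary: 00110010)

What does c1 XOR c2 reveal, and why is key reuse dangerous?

Step 1: c1 XOR c2 = (m1 XOR k) XOR (m2 XOR k).
Step 2: By XOR associativity/commutativity: = m1 XOR m2 XOR k XOR k = m1 XOR m2.
Step 3: 10010101 XOR 00110010 = 10100111 = 167.
Step 4: The key cancels out! An attacker learns m1 XOR m2 = 167, revealing the relationship between plaintexts.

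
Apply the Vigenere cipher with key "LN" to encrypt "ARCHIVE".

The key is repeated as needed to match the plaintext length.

Step 1: Repeat key to match plaintext length:
  Plaintext: ARCHIVE
  Key:       LNLNLNL
Step 2: Encrypt each letter:
  A(0) + L(11) = (0+11) mod 26 = 11 = L
  R(17) + N(13) = (17+13) mod 26 = 4 = E
  C(2) + L(11) = (2+11) mod 26 = 13 = N
  H(7) + N(13) = (7+13) mod 26 = 20 = U
  I(8) + L(11) = (8+11) mod 26 = 19 = T
  V(21) + N(13) = (21+13) mod 26 = 8 = I
  E(4) + L(11) = (4+11) mod 26 = 15 = P
Ciphertext: LENUTIP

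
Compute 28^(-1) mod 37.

Step 1: We need x such that 28 * x = 1 (mod 37).
Step 2: Using the extended Euclidean algorithm or trial:
  28 * 4 = 112 = 3 * 37 + 1.
Step 3: Since 112 mod 37 = 1, the inverse is x = 4.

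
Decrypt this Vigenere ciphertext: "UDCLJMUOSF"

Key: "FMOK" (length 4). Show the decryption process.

Step 1: Key 'FMOK' has length 4. Extended key: FMOKFMOKFM
Step 2: Decrypt each position:
  U(20) - F(5) = 15 = P
  D(3) - M(12) = 17 = R
  C(2) - O(14) = 14 = O
  L(11) - K(10) = 1 = B
  J(9) - F(5) = 4 = E
  M(12) - M(12) = 0 = A
  U(20) - O(14) = 6 = G
  O(14) - K(10) = 4 = E
  S(18) - F(5) = 13 = N
  F(5) - M(12) = 19 = T
Plaintext: PROBEAGENT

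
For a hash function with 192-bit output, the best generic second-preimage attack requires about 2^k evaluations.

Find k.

Step 1: The hash has a 192-bit output.
Step 2: Second-preimage resistance means: given a specific input x, it should be infeasible to find a different y with h(y) = h(x).
With a 192-bit output, a generic search for a second preimage costs about 2^192 evaluations (each trial matches the fixed target with probability 2^-192).
Step 3: Security level = 192 bits.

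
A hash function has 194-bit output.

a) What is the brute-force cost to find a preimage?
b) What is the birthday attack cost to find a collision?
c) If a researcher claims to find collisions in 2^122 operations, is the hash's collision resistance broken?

Step 1: Preimage resistance requires brute-force of 2^194 operations.
Step 2: Collision resistance (birthday bound) = 2^(194/2) = 2^97.
Step 3: The claimed attack costs 2^122 operations.
Step 4: Since 2^122 >= 2^97, the claimed attack is no faster than the generic birthday attack, so this does not break collision resistance.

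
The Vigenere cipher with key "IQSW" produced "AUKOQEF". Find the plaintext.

Step 1: Extend key: IQSWIQS
Step 2: Decrypt each letter (c - k) mod 26:
  A(0) - I(8) = (0-8) mod 26 = 18 = S
  U(20) - Q(16) = (20-16) mod 26 = 4 = E
  K(10) - S(18) = (10-18) mod 26 = 18 = S
  O(14) - W(22) = (14-22) mod 26 = 18 = S
  Q(16) - I(8) = (16-8) mod 26 = 8 = I
  E(4) - Q(16) = (4-16) mod 26 = 14 = O
  F(5) - S(18) = (5-18) mod 26 = 13 = N
Plaintext: SESSION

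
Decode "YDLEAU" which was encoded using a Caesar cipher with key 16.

Step 1: Reverse the shift by subtracting 16 from each letter position.
  Y (position 24) -> position (24-16) mod 26 = 8 -> I
  D (position 3) -> position (3-16) mod 26 = 13 -> N
  L (position 11) -> position (11-16) mod 26 = 21 -> V
  E (position 4) -> position (4-16) mod 26 = 14 -> O
  A (position 0) -> position (0-16) mod 26 = 10 -> K
  U (position 20) -> position (20-16) mod 26 = 4 -> E
Decrypted message: INVOKE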